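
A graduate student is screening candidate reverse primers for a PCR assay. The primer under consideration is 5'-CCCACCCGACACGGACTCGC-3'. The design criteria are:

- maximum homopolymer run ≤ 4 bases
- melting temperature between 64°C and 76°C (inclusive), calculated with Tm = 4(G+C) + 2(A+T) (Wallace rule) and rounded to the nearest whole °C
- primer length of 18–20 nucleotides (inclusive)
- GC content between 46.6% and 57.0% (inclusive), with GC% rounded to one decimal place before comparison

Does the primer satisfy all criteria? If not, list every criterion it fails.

Fails: GC content.

Base counts: A=4, T=1, G=4, C=11 (length 20).
homopolymer run: longest run = 3 ✓
Tm: Tm = 2·5 + 4·15 = 70°C ✓
length: length 20 ✓
GC content: GC 15/20 = 75.0%, outside 46.6–57.0% ✗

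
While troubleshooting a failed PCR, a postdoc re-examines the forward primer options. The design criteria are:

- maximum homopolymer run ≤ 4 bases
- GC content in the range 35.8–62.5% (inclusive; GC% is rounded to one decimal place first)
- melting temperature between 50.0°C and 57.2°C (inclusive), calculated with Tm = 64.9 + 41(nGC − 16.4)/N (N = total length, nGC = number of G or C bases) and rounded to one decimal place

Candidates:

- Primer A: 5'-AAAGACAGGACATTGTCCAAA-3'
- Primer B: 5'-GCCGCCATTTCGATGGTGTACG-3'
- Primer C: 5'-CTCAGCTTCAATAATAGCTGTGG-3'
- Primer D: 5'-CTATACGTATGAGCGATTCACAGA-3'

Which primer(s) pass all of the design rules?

Primer C and Primer D.

Primer A (21 nt, A=10 T=3 G=4 C=4): longest run = 3 ✓; GC 8/21 = 38.1% ✓; Tm = 64.9 + 41·(8 − 16.4)/21 = 48.5°C, outside 50.0–57.2°C ✗ — fails.
Primer B (22 nt, A=3 T=6 G=7 C=6): longest run = 3 ✓; GC 13/22 = 59.1% ✓; Tm = 64.9 + 41·(13 − 16.4)/22 = 58.6°C, outside 50.0–57.2°C ✗ — fails.
Primer C (23 nt, A=6 T=7 G=5 C=5): longest run = 2 ✓; GC 10/23 = 43.5% ✓; Tm = 64.9 + 41·(10 − 16.4)/23 = 53.5°C ✓ — passes.
Primer D (24 nt, A=8 T=6 G=5 C=5): longest run = 2 ✓; GC 10/24 = 41.7% ✓; Tm = 64.9 + 41·(10 − 16.4)/24 = 54.0°C ✓ — passes.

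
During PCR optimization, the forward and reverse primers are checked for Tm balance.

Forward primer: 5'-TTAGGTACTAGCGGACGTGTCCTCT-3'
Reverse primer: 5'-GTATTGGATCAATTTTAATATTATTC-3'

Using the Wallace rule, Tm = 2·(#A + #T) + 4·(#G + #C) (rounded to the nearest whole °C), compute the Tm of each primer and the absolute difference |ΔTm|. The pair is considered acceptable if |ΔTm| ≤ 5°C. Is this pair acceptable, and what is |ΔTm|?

|ΔTm| = 14°C; the pair is not acceptable.

Forward: A=4 T=8 G=7 C=6 → Tm = 2·12 + 4·13 = 76°C.
Reverse: A=8 T=13 G=3 C=2 → Tm = 2·21 + 4·5 = 62°C.
|ΔTm| = |76 − 62| = 14°C, > 5°C.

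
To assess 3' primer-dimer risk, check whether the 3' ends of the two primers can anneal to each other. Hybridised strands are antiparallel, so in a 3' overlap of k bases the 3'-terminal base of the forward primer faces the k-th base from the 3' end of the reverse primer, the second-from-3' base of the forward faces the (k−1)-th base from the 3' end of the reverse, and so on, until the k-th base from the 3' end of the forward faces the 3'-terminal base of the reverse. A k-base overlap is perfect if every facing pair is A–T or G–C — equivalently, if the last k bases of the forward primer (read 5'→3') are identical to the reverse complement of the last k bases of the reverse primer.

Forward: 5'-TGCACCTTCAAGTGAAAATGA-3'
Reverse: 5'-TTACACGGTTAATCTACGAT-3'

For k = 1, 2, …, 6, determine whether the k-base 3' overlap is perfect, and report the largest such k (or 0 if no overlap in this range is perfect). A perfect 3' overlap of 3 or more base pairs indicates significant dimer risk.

Last 6 bases (5'→3') — forward …AAATGA, reverse …TACGAT.
Reverse complement of the reverse primer's last 6 bases: ATCGTA; its first k bases are the reverse complement of the reverse primer's last k bases, so a perfect k-base overlap needs the forward primer's last k bases to equal them.
Comparing (forward last k vs required): k=1: A vs A ✓; k=2: GA vs AT ✗; k=3: TGA vs ATC ✗; k=4: ATGA vs ATCG ✗; k=5: AATGA vs ATCGT ✗; k=6: AAATGA vs ATCGTA ✗.
Only k = 1 is perfect, so the longest perfect 3' overlap is 1.

Longest perfect overlap: 1 complementary base pair; below the dimer-risk threshold (threshold 3).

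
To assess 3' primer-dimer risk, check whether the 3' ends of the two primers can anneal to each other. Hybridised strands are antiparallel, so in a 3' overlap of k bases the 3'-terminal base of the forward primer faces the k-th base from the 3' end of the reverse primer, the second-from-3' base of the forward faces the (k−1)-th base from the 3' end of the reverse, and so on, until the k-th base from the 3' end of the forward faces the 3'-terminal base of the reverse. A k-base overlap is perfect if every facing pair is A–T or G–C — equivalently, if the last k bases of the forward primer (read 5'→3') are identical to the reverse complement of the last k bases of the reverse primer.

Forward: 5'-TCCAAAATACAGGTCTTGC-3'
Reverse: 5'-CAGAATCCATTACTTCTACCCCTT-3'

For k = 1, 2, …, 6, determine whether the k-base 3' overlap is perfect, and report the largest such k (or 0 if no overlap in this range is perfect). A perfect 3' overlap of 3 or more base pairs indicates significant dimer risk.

Longest perfect overlap: 0 complementary base pairs; below the dimer-risk threshold (threshold 3).

Last 6 bases (5'→3') — forward …TCTTGC, reverse …CCCCTT.
Reverse complement of the reverse primer's last 6 bases: AAGGGG; its first k bases are the reverse complement of the reverse primer's last k bases, so a perfect k-base overlap needs the forward primer's last k bases to equal them.
Comparing (forward last k vs required): k=1: C vs A ✗; k=2: GC vs AA ✗; k=3: TGC vs AAG ✗; k=4: TTGC vs AAGG ✗; k=5: CTTGC vs AAGGG ✗; k=6: TCTTGC vs AAGGGG ✗.
No overlap length from 1 to 6 is perfect, so the longest perfect 3' overlap is 0.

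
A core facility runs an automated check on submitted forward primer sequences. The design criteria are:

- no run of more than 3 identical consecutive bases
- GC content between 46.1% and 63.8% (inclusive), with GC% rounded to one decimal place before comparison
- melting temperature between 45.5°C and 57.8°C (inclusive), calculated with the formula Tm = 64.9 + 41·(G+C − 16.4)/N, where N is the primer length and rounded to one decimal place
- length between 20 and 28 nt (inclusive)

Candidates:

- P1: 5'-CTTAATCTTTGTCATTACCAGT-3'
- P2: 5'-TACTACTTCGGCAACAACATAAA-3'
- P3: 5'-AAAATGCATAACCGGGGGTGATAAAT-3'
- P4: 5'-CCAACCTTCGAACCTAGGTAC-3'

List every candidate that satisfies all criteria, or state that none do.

P1 (22 nt, A=5 T=10 G=2 C=5): longest run = 3 ✓; GC 7/22 = 31.8%, outside 46.1–63.8% ✗; Tm = 64.9 + 41·(7 − 16.4)/22 = 47.4°C ✓; length 22 ✓ — fails.
P2 (23 nt, A=10 T=5 G=2 C=6): longest run = 3 ✓; GC 8/23 = 34.8%, outside 46.1–63.8% ✗; Tm = 64.9 + 41·(8 − 16.4)/23 = 49.9°C ✓; length 23 ✓ — fails.
P3 (26 nt, A=11 T=5 G=7 C=3): longest run = 5, exceeds 3 ✗; GC 10/26 = 38.5%, outside 46.1–63.8% ✗; Tm = 64.9 + 41·(10 − 16.4)/26 = 54.8°C ✓; length 26 ✓ — fails.
P4 (21 nt, A=6 T=4 G=3 C=8): longest run = 2 ✓; GC 11/21 = 52.4% ✓; Tm = 64.9 + 41·(11 − 16.4)/21 = 54.4°C ✓; length 21 ✓ — passes.

P4 only.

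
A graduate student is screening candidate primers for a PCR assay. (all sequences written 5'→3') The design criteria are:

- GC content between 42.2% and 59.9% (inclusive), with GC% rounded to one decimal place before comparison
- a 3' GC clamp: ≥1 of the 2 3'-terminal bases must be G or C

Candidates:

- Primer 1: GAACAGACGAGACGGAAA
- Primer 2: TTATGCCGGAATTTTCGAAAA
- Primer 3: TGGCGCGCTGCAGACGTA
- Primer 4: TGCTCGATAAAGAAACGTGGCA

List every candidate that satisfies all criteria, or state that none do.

Primer 4 only.

Primer 1 (18 nt, A=9 T=0 G=6 C=3): GC 9/18 = 50.0% ✓; 3' end AA has 0 G/C, need ≥1 ✗ — fails.
Primer 2 (21 nt, A=7 T=7 G=4 C=3): GC 7/21 = 33.3%, outside 42.2–59.9% ✗; 3' end AA has 0 G/C, need ≥1 ✗ — fails.
Primer 3 (18 nt, A=3 T=3 G=7 C=5): GC 12/18 = 66.7%, outside 42.2–59.9% ✗; 3' end TA has 0 G/C, need ≥1 ✗ — fails.
Primer 4 (22 nt, A=8 T=4 G=6 C=4): GC 10/22 = 45.5% ✓; 3' end CA has 1 G/C ✓ — passes.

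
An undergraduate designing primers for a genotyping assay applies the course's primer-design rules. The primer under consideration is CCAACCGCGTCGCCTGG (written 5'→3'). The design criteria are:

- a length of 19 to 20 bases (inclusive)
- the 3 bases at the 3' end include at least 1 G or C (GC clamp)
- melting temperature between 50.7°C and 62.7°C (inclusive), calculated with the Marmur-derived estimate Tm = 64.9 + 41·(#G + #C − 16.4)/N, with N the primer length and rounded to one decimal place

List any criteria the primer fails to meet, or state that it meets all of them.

Base counts: A=2, T=2, G=5, C=8 (length 17).
length: length 17, outside 19–20 ✗
GC clamp: 3' end TGG has 2 G/C ✓
Tm: Tm = 64.9 + 41·(13 − 16.4)/17 = 56.7°C ✓

Fails: length.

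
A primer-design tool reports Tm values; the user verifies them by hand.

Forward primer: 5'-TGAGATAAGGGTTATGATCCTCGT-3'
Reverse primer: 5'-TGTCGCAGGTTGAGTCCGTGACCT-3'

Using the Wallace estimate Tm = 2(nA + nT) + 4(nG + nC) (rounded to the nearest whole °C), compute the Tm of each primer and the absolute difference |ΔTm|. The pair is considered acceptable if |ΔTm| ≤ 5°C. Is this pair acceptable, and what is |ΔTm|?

Forward: A=6 T=8 G=7 C=3 → Tm = 2·14 + 4·10 = 68°C.
Reverse: A=3 T=7 G=8 C=6 → Tm = 2·10 + 4·14 = 76°C.
|ΔTm| = |68 − 76| = 8°C, > 5°C.

|ΔTm| = 8°C; the pair is not acceptable.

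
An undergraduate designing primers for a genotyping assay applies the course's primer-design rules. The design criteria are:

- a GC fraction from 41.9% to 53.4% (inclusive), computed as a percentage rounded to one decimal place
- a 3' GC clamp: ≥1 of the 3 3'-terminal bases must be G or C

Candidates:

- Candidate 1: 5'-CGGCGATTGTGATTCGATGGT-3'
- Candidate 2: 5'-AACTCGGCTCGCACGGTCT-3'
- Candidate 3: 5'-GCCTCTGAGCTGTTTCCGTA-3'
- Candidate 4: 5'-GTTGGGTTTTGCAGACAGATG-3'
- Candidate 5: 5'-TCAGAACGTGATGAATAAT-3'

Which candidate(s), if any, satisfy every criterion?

Candidate 1 and Candidate 4.

Candidate 1 (21 nt, A=3 T=7 G=8 C=3): GC 11/21 = 52.4% ✓; 3' end GGT has 2 G/C ✓ — passes.
Candidate 2 (19 nt, A=3 T=4 G=5 C=7): GC 12/19 = 63.2%, outside 41.9–53.4% ✗; 3' end TCT has 1 G/C ✓ — fails.
Candidate 3 (20 nt, A=2 T=7 G=5 C=6): GC 11/20 = 55.0%, outside 41.9–53.4% ✗; 3' end GTA has 1 G/C ✓ — fails.
Candidate 4 (21 nt, A=4 T=7 G=8 C=2): GC 10/21 = 47.6% ✓; 3' end ATG has 1 G/C ✓ — passes.
Candidate 5 (19 nt, A=8 T=5 G=4 C=2): GC 6/19 = 31.6%, outside 41.9–53.4% ✗; 3' end AAT has 0 G/C, need ≥1 ✗ — fails.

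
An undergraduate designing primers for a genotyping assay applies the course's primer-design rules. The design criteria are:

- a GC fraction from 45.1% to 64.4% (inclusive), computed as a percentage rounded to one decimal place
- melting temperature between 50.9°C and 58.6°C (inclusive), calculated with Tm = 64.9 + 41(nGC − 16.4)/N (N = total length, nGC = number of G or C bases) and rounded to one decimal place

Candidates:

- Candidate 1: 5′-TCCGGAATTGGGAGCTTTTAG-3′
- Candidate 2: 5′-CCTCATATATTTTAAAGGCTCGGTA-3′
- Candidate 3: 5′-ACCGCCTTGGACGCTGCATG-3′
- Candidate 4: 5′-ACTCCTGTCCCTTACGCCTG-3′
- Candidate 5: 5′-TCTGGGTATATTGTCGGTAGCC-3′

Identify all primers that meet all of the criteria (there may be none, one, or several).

Candidate 1, Candidate 4 and Candidate 5.

Candidate 1 (21 nt, A=4 T=7 G=7 C=3): GC 10/21 = 47.6% ✓; Tm = 64.9 + 41·(10 − 16.4)/21 = 52.4°C ✓ — passes.
Candidate 2 (25 nt, A=7 T=9 G=4 C=5): GC 9/25 = 36.0%, outside 45.1–64.4% ✗; Tm = 64.9 + 41·(9 − 16.4)/25 = 52.8°C ✓ — fails.
Candidate 3 (20 nt, A=3 T=4 G=6 C=7): GC 13/20 = 65.0%, outside 45.1–64.4% ✗; Tm = 64.9 + 41·(13 − 16.4)/20 = 57.9°C ✓ — fails.
Candidate 4 (20 nt, A=2 T=6 G=3 C=9): GC 12/20 = 60.0% ✓; Tm = 64.9 + 41·(12 − 16.4)/20 = 55.9°C ✓ — passes.
Candidate 5 (22 nt, A=3 T=8 G=7 C=4): GC 11/22 = 50.0% ✓; Tm = 64.9 + 41·(11 − 16.4)/22 = 54.8°C ✓ — passes.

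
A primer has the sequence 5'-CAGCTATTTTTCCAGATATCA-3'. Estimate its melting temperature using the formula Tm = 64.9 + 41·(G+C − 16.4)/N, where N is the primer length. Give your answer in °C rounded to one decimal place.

46.5°C

Base counts: A=6, T=8, G=2, C=5; G+C = 7, N = 21.
Tm = 64.9 + 41·(7 − 16.4)/21 = 64.9 + -385.40/21 = 46.5°C.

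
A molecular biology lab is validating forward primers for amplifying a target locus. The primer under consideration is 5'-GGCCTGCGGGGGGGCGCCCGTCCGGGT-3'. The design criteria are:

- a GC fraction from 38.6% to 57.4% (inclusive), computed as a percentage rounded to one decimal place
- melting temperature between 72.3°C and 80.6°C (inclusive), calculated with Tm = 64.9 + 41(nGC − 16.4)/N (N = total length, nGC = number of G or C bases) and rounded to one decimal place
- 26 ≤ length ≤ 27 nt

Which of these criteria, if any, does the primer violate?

Base counts: A=0, T=3, G=15, C=9 (length 27).
GC content: GC 24/27 = 88.9%, outside 38.6–57.4% ✗
Tm: Tm = 64.9 + 41·(24 − 16.4)/27 = 76.4°C ✓
length: length 27 ✓

Fails: GC content.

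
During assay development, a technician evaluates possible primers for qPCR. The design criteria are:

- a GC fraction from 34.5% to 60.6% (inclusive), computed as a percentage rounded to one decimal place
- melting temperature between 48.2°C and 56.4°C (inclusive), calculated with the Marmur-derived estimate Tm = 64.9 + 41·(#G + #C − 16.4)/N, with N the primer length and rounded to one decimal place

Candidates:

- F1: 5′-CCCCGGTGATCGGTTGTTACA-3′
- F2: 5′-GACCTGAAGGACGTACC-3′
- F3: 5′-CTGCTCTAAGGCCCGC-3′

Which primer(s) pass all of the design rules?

F1 (21 nt, A=3 T=6 G=6 C=6): GC 12/21 = 57.1% ✓; Tm = 64.9 + 41·(12 − 16.4)/21 = 56.3°C ✓ — passes.
F2 (17 nt, A=5 T=2 G=5 C=5): GC 10/17 = 58.8% ✓; Tm = 64.9 + 41·(10 − 16.4)/17 = 49.5°C ✓ — passes.
F3 (16 nt, A=2 T=3 G=4 C=7): GC 11/16 = 68.8%, outside 34.5–60.6% ✗; Tm = 64.9 + 41·(11 − 16.4)/16 = 51.1°C ✓ — fails.

F1 and F2.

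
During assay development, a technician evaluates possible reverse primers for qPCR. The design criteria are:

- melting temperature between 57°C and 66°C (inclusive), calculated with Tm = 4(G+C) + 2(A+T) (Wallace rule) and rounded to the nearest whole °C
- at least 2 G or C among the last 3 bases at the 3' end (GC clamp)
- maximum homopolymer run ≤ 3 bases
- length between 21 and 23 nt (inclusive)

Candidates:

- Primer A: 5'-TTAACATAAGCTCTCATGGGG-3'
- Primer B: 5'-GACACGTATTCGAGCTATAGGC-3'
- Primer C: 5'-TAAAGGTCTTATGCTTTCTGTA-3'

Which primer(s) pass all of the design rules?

Primer B only.

Primer A (21 nt, A=6 T=6 G=5 C=4): Tm = 2·12 + 4·9 = 60°C ✓; 3' end GGG has 3 G/C ✓; longest run = 4, exceeds 3 ✗; length 21 ✓ — fails.
Primer B (22 nt, A=6 T=5 G=6 C=5): Tm = 2·11 + 4·11 = 66°C ✓; 3' end GGC has 3 G/C ✓; longest run = 2 ✓; length 22 ✓ — passes.
Primer C (22 nt, A=5 T=10 G=4 C=3): Tm = 2·15 + 4·7 = 58°C ✓; 3' end GTA has 1 G/C, need ≥2 ✗; longest run = 3 ✓; length 22 ✓ — fails.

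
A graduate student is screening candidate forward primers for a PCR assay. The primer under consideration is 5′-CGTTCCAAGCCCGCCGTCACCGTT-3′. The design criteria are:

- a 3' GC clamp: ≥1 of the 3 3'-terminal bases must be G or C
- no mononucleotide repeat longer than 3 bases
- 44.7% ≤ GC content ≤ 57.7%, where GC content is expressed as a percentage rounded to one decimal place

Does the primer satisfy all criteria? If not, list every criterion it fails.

Fails: GC content.

Base counts: A=3, T=5, G=5, C=11 (length 24).
GC clamp: 3' end GTT has 1 G/C ✓
homopolymer run: longest run = 3 ✓
GC content: GC 16/24 = 66.7%, outside 44.7–57.7% ✗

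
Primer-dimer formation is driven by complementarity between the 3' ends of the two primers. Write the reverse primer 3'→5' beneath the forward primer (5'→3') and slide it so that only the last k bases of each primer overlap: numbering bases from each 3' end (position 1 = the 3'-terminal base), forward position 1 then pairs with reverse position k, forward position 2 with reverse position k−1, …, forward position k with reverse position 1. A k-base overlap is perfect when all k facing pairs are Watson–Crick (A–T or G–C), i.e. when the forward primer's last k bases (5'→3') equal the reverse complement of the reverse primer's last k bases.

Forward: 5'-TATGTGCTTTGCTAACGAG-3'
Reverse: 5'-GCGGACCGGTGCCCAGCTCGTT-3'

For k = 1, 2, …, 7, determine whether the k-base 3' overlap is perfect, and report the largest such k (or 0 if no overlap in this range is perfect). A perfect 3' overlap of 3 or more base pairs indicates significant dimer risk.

Last 7 bases (5'→3') — forward …TAACGAG, reverse …GCTCGTT.
Reverse complement of the reverse primer's last 7 bases: AACGAGC; its first k bases are the reverse complement of the reverse primer's last k bases, so a perfect k-base overlap needs the forward primer's last k bases to equal them.
Comparing (forward last k vs required): k=1: G vs A ✗; k=2: AG vs AA ✗; k=3: GAG vs AAC ✗; k=4: CGAG vs AACG ✗; k=5: ACGAG vs AACGA ✗; k=6: AACGAG vs AACGAG ✓; k=7: TAACGAG vs AACGAGC ✗.
Only k = 6 is perfect, so the longest perfect 3' overlap is 6.

Longest perfect overlap: 6 complementary base pairs; significant dimer risk (threshold 3).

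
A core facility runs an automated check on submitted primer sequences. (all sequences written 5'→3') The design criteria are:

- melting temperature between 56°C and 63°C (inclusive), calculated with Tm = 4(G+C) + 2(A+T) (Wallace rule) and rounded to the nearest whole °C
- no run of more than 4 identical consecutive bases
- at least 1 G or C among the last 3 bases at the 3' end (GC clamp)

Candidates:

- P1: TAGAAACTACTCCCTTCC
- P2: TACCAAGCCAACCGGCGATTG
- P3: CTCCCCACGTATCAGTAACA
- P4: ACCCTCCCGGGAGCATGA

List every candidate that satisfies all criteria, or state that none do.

P1 (18 nt, A=5 T=5 G=1 C=7): Tm = 2·10 + 4·8 = 52°C, outside 56–63°C ✗; longest run = 3 ✓; 3' end TCC has 2 G/C ✓ — fails.
P2 (21 nt, A=6 T=3 G=5 C=7): Tm = 2·9 + 4·12 = 66°C, outside 56–63°C ✗; longest run = 2 ✓; 3' end TTG has 1 G/C ✓ — fails.
P3 (20 nt, A=6 T=4 G=2 C=8): Tm = 2·10 + 4·10 = 60°C ✓; longest run = 4 ✓; 3' end ACA has 1 G/C ✓ — passes.
P4 (18 nt, A=4 T=2 G=5 C=7): Tm = 2·6 + 4·12 = 60°C ✓; longest run = 3 ✓; 3' end TGA has 1 G/C ✓ — passes.

P3 and P4.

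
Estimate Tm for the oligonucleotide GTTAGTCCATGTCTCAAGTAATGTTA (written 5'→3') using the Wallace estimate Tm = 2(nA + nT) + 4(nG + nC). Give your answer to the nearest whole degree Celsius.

70°C

Base counts: A=7, T=10, G=5, C=4 (length 26).
Tm = 2·(7+10) + 4·(5+4) = 2·17 + 4·9 = 34 + 36 = 70°C.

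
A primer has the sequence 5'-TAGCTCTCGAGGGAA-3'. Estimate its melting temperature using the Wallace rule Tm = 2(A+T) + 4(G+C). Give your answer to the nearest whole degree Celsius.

46°C

Base counts: A=4, T=3, G=5, C=3 (length 15).
Tm = 2·(4+3) + 4·(5+3) = 2·7 + 4·8 = 14 + 32 = 46°C.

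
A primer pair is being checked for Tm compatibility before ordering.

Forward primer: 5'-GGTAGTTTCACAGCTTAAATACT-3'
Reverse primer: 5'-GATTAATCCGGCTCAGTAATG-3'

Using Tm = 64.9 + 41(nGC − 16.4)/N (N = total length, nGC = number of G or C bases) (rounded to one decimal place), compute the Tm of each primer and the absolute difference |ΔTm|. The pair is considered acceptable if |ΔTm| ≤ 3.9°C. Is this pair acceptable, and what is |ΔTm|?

|ΔTm| = 0.6°C; the pair is acceptable.

Forward: G+C = 8, N = 23 → Tm = 64.9 + 41·(8 − 16.4)/23 = 49.9°C.
Reverse: G+C = 9, N = 21 → Tm = 64.9 + 41·(9 − 16.4)/21 = 50.5°C.
|ΔTm| = |49.9 − 50.5| = 0.6°C, ≤ 3.9°C.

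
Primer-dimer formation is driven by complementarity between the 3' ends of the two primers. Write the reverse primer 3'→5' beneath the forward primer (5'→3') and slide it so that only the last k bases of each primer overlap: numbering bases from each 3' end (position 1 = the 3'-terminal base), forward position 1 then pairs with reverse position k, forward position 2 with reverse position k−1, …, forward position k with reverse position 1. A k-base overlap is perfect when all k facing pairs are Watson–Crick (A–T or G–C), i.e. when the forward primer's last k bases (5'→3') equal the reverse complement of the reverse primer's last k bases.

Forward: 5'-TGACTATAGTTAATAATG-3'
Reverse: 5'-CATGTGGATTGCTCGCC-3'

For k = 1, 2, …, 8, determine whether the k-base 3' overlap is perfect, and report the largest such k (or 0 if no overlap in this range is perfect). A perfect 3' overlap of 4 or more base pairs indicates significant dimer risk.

Last 8 bases (5'→3') — forward …TAATAATG, reverse …TGCTCGCC.
Reverse complement of the reverse primer's last 8 bases: GGCGAGCA; its first k bases are the reverse complement of the reverse primer's last k bases, so a perfect k-base overlap needs the forward primer's last k bases to equal them.
Comparing (forward last k vs required): k=1: G vs G ✓; k=2: TG vs GG ✗; k=3: ATG vs GGC ✗; k=4: AATG vs GGCG ✗; k=5: TAATG vs GGCGA ✗; k=6: ATAATG vs GGCGAG ✗; k=7: AATAATG vs GGCGAGC ✗; k=8: TAATAATG vs GGCGAGCA ✗.
Only k = 1 is perfect, so the longest perfect 3' overlap is 1.

Longest perfect overlap: 1 complementary base pair; below the dimer-risk threshold (threshold 4).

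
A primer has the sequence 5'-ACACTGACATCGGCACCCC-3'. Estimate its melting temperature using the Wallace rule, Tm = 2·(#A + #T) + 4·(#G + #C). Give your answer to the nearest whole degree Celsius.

Base counts: A=5, T=2, G=3, C=9 (length 19).
Tm = 2·(5+2) + 4·(3+9) = 2·7 + 4·12 = 14 + 48 = 62°C.

62°C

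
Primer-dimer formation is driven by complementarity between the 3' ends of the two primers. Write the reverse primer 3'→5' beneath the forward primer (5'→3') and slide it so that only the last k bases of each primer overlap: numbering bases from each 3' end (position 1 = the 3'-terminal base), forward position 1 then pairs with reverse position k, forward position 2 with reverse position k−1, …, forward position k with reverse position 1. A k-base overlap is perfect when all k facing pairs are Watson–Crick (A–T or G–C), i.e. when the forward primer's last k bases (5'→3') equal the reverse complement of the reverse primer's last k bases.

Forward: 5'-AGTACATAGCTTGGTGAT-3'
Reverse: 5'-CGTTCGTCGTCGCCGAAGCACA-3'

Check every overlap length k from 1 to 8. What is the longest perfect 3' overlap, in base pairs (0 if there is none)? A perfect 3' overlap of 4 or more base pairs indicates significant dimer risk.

Longest perfect overlap: 1 complementary base pair; below the dimer-risk threshold (threshold 4).

Last 8 bases (5'→3') — forward …TTGGTGAT, reverse …GAAGCACA.
Reverse complement of the reverse primer's last 8 bases: TGTGCTTC; its first k bases are the reverse complement of the reverse primer's last k bases, so a perfect k-base overlap needs the forward primer's last k bases to equal them.
Comparing (forward last k vs required): k=1: T vs T ✓; k=2: AT vs TG ✗; k=3: GAT vs TGT ✗; k=4: TGAT vs TGTG ✗; k=5: GTGAT vs TGTGC ✗; k=6: GGTGAT vs TGTGCT ✗; k=7: TGGTGAT vs TGTGCTT ✗; k=8: TTGGTGAT vs TGTGCTTC ✗.
Only k = 1 is perfect, so the longest perfect 3' overlap is 1.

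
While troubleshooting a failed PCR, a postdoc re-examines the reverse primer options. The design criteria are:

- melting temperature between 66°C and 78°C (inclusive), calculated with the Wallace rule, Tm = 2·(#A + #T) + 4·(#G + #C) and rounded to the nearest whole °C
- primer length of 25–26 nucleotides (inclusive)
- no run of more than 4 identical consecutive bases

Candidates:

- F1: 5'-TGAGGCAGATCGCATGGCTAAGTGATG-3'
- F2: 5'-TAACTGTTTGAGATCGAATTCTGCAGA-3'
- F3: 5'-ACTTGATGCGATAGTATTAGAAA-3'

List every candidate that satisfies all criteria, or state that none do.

None of the candidates satisfy all criteria.

F1 (27 nt, A=7 T=6 G=10 C=4): Tm = 2·13 + 4·14 = 82°C, outside 66–78°C ✗; length 27, outside 25–26 ✗; longest run = 2 ✓ — fails.
F2 (27 nt, A=8 T=9 G=6 C=4): Tm = 2·17 + 4·10 = 74°C ✓; length 27, outside 25–26 ✗; longest run = 3 ✓ — fails.
F3 (23 nt, A=9 T=7 G=5 C=2): Tm = 2·16 + 4·7 = 60°C, outside 66–78°C ✗; length 23, outside 25–26 ✗; longest run = 3 ✓ — fails.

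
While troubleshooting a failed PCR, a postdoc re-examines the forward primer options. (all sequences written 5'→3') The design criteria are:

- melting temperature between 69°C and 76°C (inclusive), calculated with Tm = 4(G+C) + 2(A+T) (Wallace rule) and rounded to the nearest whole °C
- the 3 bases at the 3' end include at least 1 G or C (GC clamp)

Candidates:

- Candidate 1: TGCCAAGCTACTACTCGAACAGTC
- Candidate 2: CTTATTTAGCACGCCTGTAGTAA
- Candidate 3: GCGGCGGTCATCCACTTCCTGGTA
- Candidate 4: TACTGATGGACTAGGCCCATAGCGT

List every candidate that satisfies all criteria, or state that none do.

Candidate 1 and Candidate 4.

Candidate 1 (24 nt, A=7 T=5 G=4 C=8): Tm = 2·12 + 4·12 = 72°C ✓; 3' end GTC has 2 G/C ✓ — passes.
Candidate 2 (23 nt, A=6 T=8 G=4 C=5): Tm = 2·14 + 4·9 = 64°C, outside 69–76°C ✗; 3' end TAA has 0 G/C, need ≥1 ✗ — fails.
Candidate 3 (24 nt, A=3 T=6 G=7 C=8): Tm = 2·9 + 4·15 = 78°C, outside 69–76°C ✗; 3' end GTA has 1 G/C ✓ — fails.
Candidate 4 (25 nt, A=6 T=6 G=7 C=6): Tm = 2·12 + 4·13 = 76°C ✓; 3' end CGT has 2 G/C ✓ — passes.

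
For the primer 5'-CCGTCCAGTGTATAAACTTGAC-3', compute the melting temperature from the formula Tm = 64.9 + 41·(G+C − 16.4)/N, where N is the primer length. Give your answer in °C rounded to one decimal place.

53.0°C

Base counts: A=6, T=6, G=4, C=6; G+C = 10, N = 22.
Tm = 64.9 + 41·(10 − 16.4)/22 = 64.9 + -262.40/22 = 53.0°C.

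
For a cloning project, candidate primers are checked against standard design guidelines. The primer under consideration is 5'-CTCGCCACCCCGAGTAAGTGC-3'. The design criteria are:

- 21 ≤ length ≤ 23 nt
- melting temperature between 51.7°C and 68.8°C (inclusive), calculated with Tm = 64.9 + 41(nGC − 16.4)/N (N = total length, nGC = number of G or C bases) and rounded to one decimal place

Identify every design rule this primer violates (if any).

Meets all criteria.

Base counts: A=4, T=3, G=5, C=9 (length 21).
length: length 21 ✓
Tm: Tm = 64.9 + 41·(14 − 16.4)/21 = 60.2°C ✓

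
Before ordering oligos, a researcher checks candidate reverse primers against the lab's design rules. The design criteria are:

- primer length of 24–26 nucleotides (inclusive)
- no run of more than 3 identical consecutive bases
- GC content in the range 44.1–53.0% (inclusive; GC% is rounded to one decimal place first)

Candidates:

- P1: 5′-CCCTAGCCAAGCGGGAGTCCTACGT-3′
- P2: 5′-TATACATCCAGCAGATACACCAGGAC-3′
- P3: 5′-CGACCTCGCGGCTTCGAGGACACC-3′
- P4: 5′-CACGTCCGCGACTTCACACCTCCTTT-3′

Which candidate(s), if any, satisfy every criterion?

P1 (25 nt, A=5 T=4 G=7 C=9): length 25 ✓; longest run = 3 ✓; GC 16/25 = 64.0%, outside 44.1–53.0% ✗ — fails.
P2 (26 nt, A=10 T=4 G=4 C=8): length 26 ✓; longest run = 2 ✓; GC 12/26 = 46.2% ✓ — passes.
P3 (24 nt, A=4 T=3 G=7 C=10): length 24 ✓; longest run = 2 ✓; GC 17/24 = 70.8%, outside 44.1–53.0% ✗ — fails.
P4 (26 nt, A=4 T=7 G=3 C=12): length 26 ✓; longest run = 3 ✓; GC 15/26 = 57.7%, outside 44.1–53.0% ✗ — fails.

P2 only.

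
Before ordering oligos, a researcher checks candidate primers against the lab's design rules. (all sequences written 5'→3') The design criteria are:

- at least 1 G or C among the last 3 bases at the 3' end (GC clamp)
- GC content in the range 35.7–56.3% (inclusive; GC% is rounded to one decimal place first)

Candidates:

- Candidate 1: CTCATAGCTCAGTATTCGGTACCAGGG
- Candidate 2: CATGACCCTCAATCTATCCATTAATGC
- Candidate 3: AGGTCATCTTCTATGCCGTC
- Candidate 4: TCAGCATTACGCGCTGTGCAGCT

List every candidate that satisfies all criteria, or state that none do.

Candidate 1, Candidate 2 and Candidate 3.

Candidate 1 (27 nt, A=6 T=7 G=7 C=7): 3' end GGG has 3 G/C ✓; GC 14/27 = 51.9% ✓ — passes.
Candidate 2 (27 nt, A=8 T=8 G=2 C=9): 3' end TGC has 2 G/C ✓; GC 11/27 = 40.7% ✓ — passes.
Candidate 3 (20 nt, A=3 T=7 G=4 C=6): 3' end GTC has 2 G/C ✓; GC 10/20 = 50.0% ✓ — passes.
Candidate 4 (23 nt, A=4 T=6 G=6 C=7): 3' end GCT has 2 G/C ✓; GC 13/23 = 56.5%, outside 35.7–56.3% ✗ — fails.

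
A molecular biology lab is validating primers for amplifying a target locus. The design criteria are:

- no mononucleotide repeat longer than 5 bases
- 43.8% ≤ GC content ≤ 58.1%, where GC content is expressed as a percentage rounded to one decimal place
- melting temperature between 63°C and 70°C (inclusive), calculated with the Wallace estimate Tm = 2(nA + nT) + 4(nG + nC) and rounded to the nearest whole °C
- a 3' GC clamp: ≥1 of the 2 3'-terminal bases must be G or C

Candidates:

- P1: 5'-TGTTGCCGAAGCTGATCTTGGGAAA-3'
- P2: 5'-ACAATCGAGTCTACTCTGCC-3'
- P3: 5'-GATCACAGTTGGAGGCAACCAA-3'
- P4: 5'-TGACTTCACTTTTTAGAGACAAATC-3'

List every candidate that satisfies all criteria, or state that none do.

P1 (25 nt, A=6 T=7 G=8 C=4): longest run = 3 ✓; GC 12/25 = 48.0% ✓; Tm = 2·13 + 4·12 = 74°C, outside 63–70°C ✗; 3' end AA has 0 G/C, need ≥1 ✗ — fails.
P2 (20 nt, A=5 T=5 G=3 C=7): longest run = 2 ✓; GC 10/20 = 50.0% ✓; Tm = 2·10 + 4·10 = 60°C, outside 63–70°C ✗; 3' end CC has 2 G/C ✓ — fails.
P3 (22 nt, A=8 T=3 G=6 C=5): longest run = 2 ✓; GC 11/22 = 50.0% ✓; Tm = 2·11 + 4·11 = 66°C ✓; 3' end AA has 0 G/C, need ≥1 ✗ — fails.
P4 (25 nt, A=8 T=9 G=3 C=5): longest run = 5 ✓; GC 8/25 = 32.0%, outside 43.8–58.1% ✗; Tm = 2·17 + 4·8 = 66°C ✓; 3' end TC has 1 G/C ✓ — fails.

None of the candidates satisfy all criteria.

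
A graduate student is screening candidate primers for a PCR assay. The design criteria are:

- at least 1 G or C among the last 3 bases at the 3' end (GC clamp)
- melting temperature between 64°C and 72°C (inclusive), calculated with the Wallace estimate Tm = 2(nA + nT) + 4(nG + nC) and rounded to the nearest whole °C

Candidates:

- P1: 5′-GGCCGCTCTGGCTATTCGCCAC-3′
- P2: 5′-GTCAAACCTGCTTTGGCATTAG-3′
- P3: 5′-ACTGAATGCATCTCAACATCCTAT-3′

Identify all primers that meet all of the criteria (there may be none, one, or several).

P1 (22 nt, A=2 T=5 G=6 C=9): 3' end CAC has 2 G/C ✓; Tm = 2·7 + 4·15 = 74°C, outside 64–72°C ✗ — fails.
P2 (22 nt, A=5 T=7 G=5 C=5): 3' end TAG has 1 G/C ✓; Tm = 2·12 + 4·10 = 64°C ✓ — passes.
P3 (24 nt, A=8 T=7 G=2 C=7): 3' end TAT has 0 G/C, need ≥1 ✗; Tm = 2·15 + 4·9 = 66°C ✓ — fails.

P2 only.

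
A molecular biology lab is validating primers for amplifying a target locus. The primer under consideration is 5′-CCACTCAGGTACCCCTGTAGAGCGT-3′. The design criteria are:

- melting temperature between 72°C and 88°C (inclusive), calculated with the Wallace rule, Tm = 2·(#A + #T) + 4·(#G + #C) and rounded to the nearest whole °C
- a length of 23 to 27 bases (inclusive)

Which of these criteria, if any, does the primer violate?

Base counts: A=5, T=5, G=6, C=9 (length 25).
Tm: Tm = 2·10 + 4·15 = 80°C ✓
length: length 25 ✓

Meets all criteria.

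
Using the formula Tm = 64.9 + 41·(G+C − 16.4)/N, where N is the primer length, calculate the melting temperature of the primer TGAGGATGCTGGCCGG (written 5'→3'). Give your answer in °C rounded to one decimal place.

51.1°C

Base counts: A=2, T=3, G=8, C=3; G+C = 11, N = 16.
Tm = 64.9 + 41·(11 − 16.4)/16 = 64.9 + -221.40/16 = 51.1°C.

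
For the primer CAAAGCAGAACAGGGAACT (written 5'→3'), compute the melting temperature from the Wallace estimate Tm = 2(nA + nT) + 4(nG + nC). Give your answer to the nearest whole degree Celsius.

56°C

Base counts: A=9, T=1, G=5, C=4 (length 19).
Tm = 2·(9+1) + 4·(5+4) = 2·10 + 4·9 = 20 + 36 = 56°C.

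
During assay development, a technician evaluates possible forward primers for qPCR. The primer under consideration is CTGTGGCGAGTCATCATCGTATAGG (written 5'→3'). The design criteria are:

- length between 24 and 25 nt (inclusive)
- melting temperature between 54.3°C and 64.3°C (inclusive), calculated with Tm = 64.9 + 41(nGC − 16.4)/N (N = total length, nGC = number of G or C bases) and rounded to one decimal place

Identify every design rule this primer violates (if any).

Meets all criteria.

Base counts: A=5, T=7, G=8, C=5 (length 25).
length: length 25 ✓
Tm: Tm = 64.9 + 41·(13 − 16.4)/25 = 59.3°C ✓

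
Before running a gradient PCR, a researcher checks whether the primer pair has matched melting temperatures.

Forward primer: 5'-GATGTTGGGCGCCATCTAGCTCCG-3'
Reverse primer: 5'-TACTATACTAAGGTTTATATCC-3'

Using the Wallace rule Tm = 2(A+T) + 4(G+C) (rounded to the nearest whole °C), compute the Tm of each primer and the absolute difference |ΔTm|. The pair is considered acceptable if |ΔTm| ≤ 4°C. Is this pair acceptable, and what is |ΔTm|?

Forward: A=3 T=6 G=8 C=7 → Tm = 2·9 + 4·15 = 78°C.
Reverse: A=7 T=9 G=2 C=4 → Tm = 2·16 + 4·6 = 56°C.
|ΔTm| = |78 − 56| = 22°C, > 4°C.

|ΔTm| = 22°C; the pair is not acceptable.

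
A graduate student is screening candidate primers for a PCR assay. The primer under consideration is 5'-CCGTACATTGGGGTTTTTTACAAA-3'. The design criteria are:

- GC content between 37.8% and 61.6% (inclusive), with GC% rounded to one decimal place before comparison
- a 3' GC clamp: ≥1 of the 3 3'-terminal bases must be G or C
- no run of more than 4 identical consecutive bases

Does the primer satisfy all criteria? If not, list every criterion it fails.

Base counts: A=6, T=9, G=5, C=4 (length 24).
GC content: GC 9/24 = 37.5%, outside 37.8–61.6% ✗
GC clamp: 3' end AAA has 0 G/C, need ≥1 ✗
homopolymer run: longest run = 6, exceeds 4 ✗

Fails: GC content, GC clamp, homopolymer run.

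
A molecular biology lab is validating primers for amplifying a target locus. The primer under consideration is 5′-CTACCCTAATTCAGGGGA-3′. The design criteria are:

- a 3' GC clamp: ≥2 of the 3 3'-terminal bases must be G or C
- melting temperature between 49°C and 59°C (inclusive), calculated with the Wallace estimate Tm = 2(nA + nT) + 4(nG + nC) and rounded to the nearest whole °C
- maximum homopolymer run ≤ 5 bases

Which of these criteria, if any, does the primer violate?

Base counts: A=5, T=4, G=4, C=5 (length 18).
GC clamp: 3' end GGA has 2 G/C ✓
Tm: Tm = 2·9 + 4·9 = 54°C ✓
homopolymer run: longest run = 4 ✓

Meets all criteria.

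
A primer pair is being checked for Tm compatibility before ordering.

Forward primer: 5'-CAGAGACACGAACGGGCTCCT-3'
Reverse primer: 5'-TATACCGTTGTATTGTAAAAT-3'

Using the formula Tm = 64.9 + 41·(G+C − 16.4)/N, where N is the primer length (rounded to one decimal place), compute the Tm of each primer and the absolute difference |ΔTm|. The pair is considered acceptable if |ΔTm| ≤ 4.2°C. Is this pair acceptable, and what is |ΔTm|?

Forward: G+C = 13, N = 21 → Tm = 64.9 + 41·(13 − 16.4)/21 = 58.3°C.
Reverse: G+C = 5, N = 21 → Tm = 64.9 + 41·(5 − 16.4)/21 = 42.6°C.
|ΔTm| = |58.3 − 42.6| = 15.7°C, > 4.2°C.

|ΔTm| = 15.7°C; the pair is not acceptable.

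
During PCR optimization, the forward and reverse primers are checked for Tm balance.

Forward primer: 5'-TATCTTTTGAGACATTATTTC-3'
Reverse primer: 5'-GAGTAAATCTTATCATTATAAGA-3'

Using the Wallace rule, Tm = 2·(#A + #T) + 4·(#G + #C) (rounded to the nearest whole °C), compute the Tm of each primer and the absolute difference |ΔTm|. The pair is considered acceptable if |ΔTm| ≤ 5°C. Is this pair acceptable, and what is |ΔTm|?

|ΔTm| = 4°C; the pair is acceptable.

Forward: A=5 T=11 G=2 C=3 → Tm = 2·16 + 4·5 = 52°C.
Reverse: A=10 T=8 G=3 C=2 → Tm = 2·18 + 4·5 = 56°C.
|ΔTm| = |52 − 56| = 4°C, ≤ 5°C.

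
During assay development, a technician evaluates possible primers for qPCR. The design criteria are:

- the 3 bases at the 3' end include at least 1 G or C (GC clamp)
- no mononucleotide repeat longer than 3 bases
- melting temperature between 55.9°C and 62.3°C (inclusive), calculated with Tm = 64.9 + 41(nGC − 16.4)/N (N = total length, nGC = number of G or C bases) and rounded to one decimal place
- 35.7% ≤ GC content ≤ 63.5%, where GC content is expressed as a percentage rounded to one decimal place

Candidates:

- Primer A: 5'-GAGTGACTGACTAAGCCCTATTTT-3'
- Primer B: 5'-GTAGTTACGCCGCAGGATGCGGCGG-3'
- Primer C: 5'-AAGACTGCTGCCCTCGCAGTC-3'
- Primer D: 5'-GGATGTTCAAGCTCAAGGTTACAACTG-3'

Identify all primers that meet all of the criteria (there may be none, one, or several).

Primer C and Primer D.

Primer A (24 nt, A=6 T=8 G=5 C=5): 3' end TTT has 0 G/C, need ≥1 ✗; longest run = 4, exceeds 3 ✗; Tm = 64.9 + 41·(10 − 16.4)/24 = 54.0°C, outside 55.9–62.3°C ✗; GC 10/24 = 41.7% ✓ — fails.
Primer B (25 nt, A=4 T=4 G=11 C=6): 3' end CGG has 3 G/C ✓; longest run = 2 ✓; Tm = 64.9 + 41·(17 − 16.4)/25 = 65.9°C, outside 55.9–62.3°C ✗; GC 17/25 = 68.0%, outside 35.7–63.5% ✗ — fails.
Primer C (21 nt, A=4 T=4 G=5 C=8): 3' end GTC has 2 G/C ✓; longest run = 3 ✓; Tm = 64.9 + 41·(13 − 16.4)/21 = 58.3°C ✓; GC 13/21 = 61.9% ✓ — passes.
Primer D (27 nt, A=8 T=7 G=7 C=5): 3' end CTG has 2 G/C ✓; longest run = 2 ✓; Tm = 64.9 + 41·(12 − 16.4)/27 = 58.2°C ✓; GC 12/27 = 44.4% ✓ — passes.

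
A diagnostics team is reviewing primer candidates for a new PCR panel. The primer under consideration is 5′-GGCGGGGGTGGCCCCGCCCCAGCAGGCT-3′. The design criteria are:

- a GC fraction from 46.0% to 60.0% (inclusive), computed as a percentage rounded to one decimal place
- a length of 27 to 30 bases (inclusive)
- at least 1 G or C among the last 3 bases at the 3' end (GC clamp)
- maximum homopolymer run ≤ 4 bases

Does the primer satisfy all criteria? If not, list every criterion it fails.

Fails: GC content, homopolymer run.

Base counts: A=2, T=2, G=13, C=11 (length 28).
GC content: GC 24/28 = 85.7%, outside 46.0–60.0% ✗
length: length 28 ✓
GC clamp: 3' end GCT has 2 G/C ✓
homopolymer run: longest run = 5, exceeds 4 ✗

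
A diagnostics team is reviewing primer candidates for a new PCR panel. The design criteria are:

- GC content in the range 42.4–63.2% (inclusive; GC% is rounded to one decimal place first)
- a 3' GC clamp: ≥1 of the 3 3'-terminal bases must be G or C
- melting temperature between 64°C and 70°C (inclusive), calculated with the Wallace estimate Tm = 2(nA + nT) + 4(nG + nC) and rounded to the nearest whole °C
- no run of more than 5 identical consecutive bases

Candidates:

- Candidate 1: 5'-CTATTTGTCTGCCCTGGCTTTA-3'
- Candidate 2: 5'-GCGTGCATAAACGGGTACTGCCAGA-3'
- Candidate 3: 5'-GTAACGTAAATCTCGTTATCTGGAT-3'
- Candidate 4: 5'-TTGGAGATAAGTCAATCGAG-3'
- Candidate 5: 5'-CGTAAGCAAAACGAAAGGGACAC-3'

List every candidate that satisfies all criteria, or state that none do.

Candidate 5 only.

Candidate 1 (22 nt, A=2 T=10 G=4 C=6): GC 10/22 = 45.5% ✓; 3' end TTA has 0 G/C, need ≥1 ✗; Tm = 2·12 + 4·10 = 64°C ✓; longest run = 3 ✓ — fails.
Candidate 2 (25 nt, A=7 T=4 G=8 C=6): GC 14/25 = 56.0% ✓; 3' end AGA has 1 G/C ✓; Tm = 2·11 + 4·14 = 78°C, outside 64–70°C ✗; longest run = 3 ✓ — fails.
Candidate 3 (25 nt, A=7 T=9 G=5 C=4): GC 9/25 = 36.0%, outside 42.4–63.2% ✗; 3' end GAT has 1 G/C ✓; Tm = 2·16 + 4·9 = 68°C ✓; longest run = 3 ✓ — fails.
Candidate 4 (20 nt, A=7 T=5 G=6 C=2): GC 8/20 = 40.0%, outside 42.4–63.2% ✗; 3' end GAG has 2 G/C ✓; Tm = 2·12 + 4·8 = 56°C, outside 64–70°C ✗; longest run = 2 ✓ — fails.
Candidate 5 (23 nt, A=11 T=1 G=6 C=5): GC 11/23 = 47.8% ✓; 3' end CAC has 2 G/C ✓; Tm = 2·12 + 4·11 = 68°C ✓; longest run = 4 ✓ — passes.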